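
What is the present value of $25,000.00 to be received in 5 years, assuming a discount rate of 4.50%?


Present value formula: PV = FV / (1 + r)^t
PV = $25,000.00 / (1 + 0.045)^5
PV = $25,000.00 / 1.246182
PV = $20,061.28

PV = FV / (1 + r)^t = $20,061.28


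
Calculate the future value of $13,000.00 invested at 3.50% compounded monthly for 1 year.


Compound interest formula: A = P(1 + r/n)^(nt)
A = $13,000.00 × (1 + 0.035/12)^(12 × 1)
Growth factor: (1 + 0.035/12)^12 = 1.035567
A = $13,000.00 × 1.035567
A = $13,462.37

A = P(1 + r/n)^(nt) = $13,462.37


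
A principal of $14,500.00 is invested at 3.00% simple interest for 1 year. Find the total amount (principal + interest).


Total amount formula: A = P(1 + rt) = P + P·r·t
Interest: I = P × r × t = $14,500.00 × 0.03 × 1 = $435.00
A = P + I = $14,500.00 + $435.00 = $14,935.00

A = P + I = P(1 + rt) = $14,935.00


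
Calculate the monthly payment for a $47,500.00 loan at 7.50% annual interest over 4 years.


Loan payment formula: PMT = PV × r / (1 − (1 + r)^(−n))
Monthly rate r = 0.075/12 = 0.00625, n = 48 months
Denominator: 1 − (1 + 0.075/12)^(−48) = 0.258490
PMT = $47,500.00 × (0.075/12) / 0.258490
PMT = $1,148.50 per month

PMT = PV × r / (1-(1+r)^(-n)) = $1,148.50/month


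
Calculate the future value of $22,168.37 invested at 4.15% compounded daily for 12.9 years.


Compound interest formula: A = P(1 + r/n)^(nt)
A = $22,168.37 × (1 + 0.0415/365)^(365 × 12.9)
Growth factor: (1 + 0.0415/365)^4708.5 = 1.707994
A = $22,168.37 × 1.707994
A = $37,863.44

A = P(1 + r/n)^(nt) = $37,863.44


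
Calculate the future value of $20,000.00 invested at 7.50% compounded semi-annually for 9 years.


Compound interest formula: A = P(1 + r/n)^(nt)
A = $20,000.00 × (1 + 0.075/2)^(2 × 9)
Growth factor: (1 + 0.075/2)^18 = 1.9399293
A = $20,000.00 × 1.9399293
A = $38,798.59

A = P(1 + r/n)^(nt) = $38,798.59


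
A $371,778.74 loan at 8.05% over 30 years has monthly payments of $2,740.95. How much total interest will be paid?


Total paid over the life of the loan = PMT × n.
Total paid = $2,740.95 × 360 = $986,742.00
Total interest = total paid − principal = $986,742.00 − $371,778.74 = $614,963.26

Total interest = (PMT × n) - PV = $614,963.26


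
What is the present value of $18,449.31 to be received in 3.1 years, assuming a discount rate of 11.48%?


Present value formula: PV = FV / (1 + r)^t
PV = $18,449.31 / (1 + 0.1148)^3.1
PV = $18,449.31 / 1.400589
PV = $13,172.54

PV = FV / (1 + r)^t = $13,172.54


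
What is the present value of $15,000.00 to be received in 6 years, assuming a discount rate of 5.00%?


Present value formula: PV = FV / (1 + r)^t
PV = $15,000.00 / (1 + 0.05)^6
PV = $15,000.00 / 1.340096
PV = $11,193.23

PV = FV / (1 + r)^t = $11,193.23


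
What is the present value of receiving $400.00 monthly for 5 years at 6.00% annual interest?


Present value of an ordinary annuity: PV = PMT × (1 − (1 + r)^(−n)) / r
Monthly rate r = 0.06/12 = 0.005, n = 60
PV = $400.00 × (1 − (1 + 0.06/12)^(−60)) / (0.06/12)
PV = $400.00 × 51.725561
PV = $20,690.22

PV = PMT × (1-(1+r)^(-n))/r = $20,690.22


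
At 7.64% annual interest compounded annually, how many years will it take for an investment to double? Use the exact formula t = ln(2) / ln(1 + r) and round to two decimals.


Doubling condition: (1 + r)^t = 2
Take ln of both sides: t × ln(1 + r) = ln(2)
t = ln(2) / ln(1 + r)
t = 0.693147 / 0.073622
t = 9.41

t = ln(2) / ln(1 + r) = 9.41 years


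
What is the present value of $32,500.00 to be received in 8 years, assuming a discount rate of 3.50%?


Present value formula: PV = FV / (1 + r)^t
PV = $32,500.00 / (1 + 0.035)^8
PV = $32,500.00 / 1.316809
PV = $24,680.88

PV = FV / (1 + r)^t = $24,680.88


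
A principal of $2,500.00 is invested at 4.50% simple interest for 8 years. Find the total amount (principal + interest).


Total amount formula: A = P(1 + rt) = P + P·r·t
Interest: I = P × r × t = $2,500.00 × 0.045 × 8 = $900.00
A = P + I = $2,500.00 + $900.00 = $3,400.00

A = P + I = P(1 + rt) = $3,400.00


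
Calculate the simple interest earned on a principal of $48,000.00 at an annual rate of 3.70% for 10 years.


Simple interest formula: I = P × r × t
I = $48,000.00 × 0.037 × 10
I = $17,760.00

I = P × r × t = $17,760.00


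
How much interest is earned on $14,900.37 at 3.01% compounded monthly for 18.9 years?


Compound interest earned = final amount − principal.
A = P(1 + r/n)^(nt) = $14,900.37 × (1 + 0.0301/12)^(12 × 18.9) = $26,299.86
Interest = A − P = $26,299.86 − $14,900.37 = $11,399.49

Interest = A - P = $11,399.49


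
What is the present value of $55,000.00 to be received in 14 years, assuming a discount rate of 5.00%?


Present value formula: PV = FV / (1 + r)^t
PV = $55,000.00 / (1 + 0.05)^14
PV = $55,000.00 / 1.9799316
PV = $27,778.74

PV = FV / (1 + r)^t = $27,778.74


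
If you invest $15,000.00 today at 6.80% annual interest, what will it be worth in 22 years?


Future value formula: FV = PV × (1 + r)^t
FV = $15,000.00 × (1 + 0.068)^22
FV = $15,000.00 × 4.2517484
FV = $63,776.23

FV = PV × (1 + r)^t = $63,776.23


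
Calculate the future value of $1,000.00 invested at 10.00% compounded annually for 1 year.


Compound interest formula: A = P(1 + r/n)^(nt)
A = $1,000.00 × (1 + 0.1/1)^(1 × 1)
Growth factor: (1 + 0.1/1)^1 = 1.100000
A = $1,000.00 × 1.100000
A = $1,100.00

A = P(1 + r/n)^(nt) = $1,100.00


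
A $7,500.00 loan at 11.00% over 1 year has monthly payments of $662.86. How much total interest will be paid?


Total paid over the life of the loan = PMT × n.
Total paid = $662.86 × 12 = $7,954.32
Total interest = total paid − principal = $7,954.32 − $7,500.00 = $454.32

Total interest = (PMT × n) - PV = $454.32


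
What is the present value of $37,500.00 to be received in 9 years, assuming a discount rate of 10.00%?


Present value formula: PV = FV / (1 + r)^t
PV = $37,500.00 / (1 + 0.1)^9
PV = $37,500.00 / 2.357948
PV = $15,903.66

PV = FV / (1 + r)^t = $15,903.66


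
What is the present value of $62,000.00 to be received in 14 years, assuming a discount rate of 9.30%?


Present value formula: PV = FV / (1 + r)^t
PV = $62,000.00 / (1 + 0.093)^14
PV = $62,000.00 / 3.472820
PV = $17,852.93

PV = FV / (1 + r)^t = $17,852.93


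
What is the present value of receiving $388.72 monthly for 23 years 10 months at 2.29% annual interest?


Present value of an ordinary annuity: PV = PMT × (1 − (1 + r)^(−n)) / r
Monthly rate r = 0.0229/12 ≈ 0.00190833, n = 286
PV = $388.72 × (1 − (1 + 0.0229/12)^(−286)) / (0.0229/12)
PV = $388.72 × 220.250215
PV = $85,615.66

PV = PMT × (1-(1+r)^(-n))/r = $85,615.66


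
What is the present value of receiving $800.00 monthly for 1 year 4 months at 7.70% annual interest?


Present value of an ordinary annuity: PV = PMT × (1 − (1 + r)^(−n)) / r
Monthly rate r = 0.077/12 ≈ 0.00641667, n = 16
PV = $800.00 × (1 − (1 + 0.077/12)^(−16)) / (0.077/12)
PV = $800.00 × 15.159933
PV = $12,127.95

PV = PMT × (1-(1+r)^(-n))/r = $12,127.95


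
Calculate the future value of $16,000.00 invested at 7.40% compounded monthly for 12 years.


Compound interest formula: A = P(1 + r/n)^(nt)
A = $16,000.00 × (1 + 0.074/12)^(12 × 12)
Growth factor: (1 + 0.074/12)^144 = 2.423646
A = $16,000.00 × 2.423646
A = $38,778.34

A = P(1 + r/n)^(nt) = $38,778.34


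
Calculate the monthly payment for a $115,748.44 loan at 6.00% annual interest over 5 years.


Loan payment formula: PMT = PV × r / (1 − (1 + r)^(−n))
Monthly rate r = 0.06/12 = 0.005, n = 60 months
Denominator: 1 − (1 + 0.06/12)^(−60) = 0.258628
PMT = $115,748.44 × (0.06/12) / 0.258628
PMT = $2,237.74 per month

PMT = PV × r / (1-(1+r)^(-n)) = $2,237.74/month


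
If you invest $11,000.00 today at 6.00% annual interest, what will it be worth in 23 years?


Future value formula: FV = PV × (1 + r)^t
FV = $11,000.00 × (1 + 0.06)^23
FV = $11,000.00 × 3.819750
FV = $42,017.25

FV = PV × (1 + r)^t = $42,017.25


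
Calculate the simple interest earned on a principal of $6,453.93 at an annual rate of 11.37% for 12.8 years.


Simple interest formula: I = P × r × t
I = $6,453.93 × 0.1137 × 12.8
I = $9,392.79

I = P × r × t = $9,392.79


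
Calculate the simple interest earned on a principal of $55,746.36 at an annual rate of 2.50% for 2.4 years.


Simple interest formula: I = P × r × t
I = $55,746.36 × 0.025 × 2.4
I = $3,344.78

I = P × r × t = $3,344.78


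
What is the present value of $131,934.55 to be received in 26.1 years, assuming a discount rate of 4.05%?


Present value formula: PV = FV / (1 + r)^t
PV = $131,934.55 / (1 + 0.0405)^26.1
PV = $131,934.55 / 2.8185024
PV = $46,810.16

PV = FV / (1 + r)^t = $46,810.16


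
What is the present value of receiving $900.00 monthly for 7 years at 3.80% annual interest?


Present value of an ordinary annuity: PV = PMT × (1 − (1 + r)^(−n)) / r
Monthly rate r = 0.038/12 ≈ 0.00316667, n = 84
PV = $900.00 × (1 − (1 + 0.038/12)^(−84)) / (0.038/12)
PV = $900.00 × 73.654322
PV = $66,288.89

PV = PMT × (1-(1+r)^(-n))/r = $66,288.89


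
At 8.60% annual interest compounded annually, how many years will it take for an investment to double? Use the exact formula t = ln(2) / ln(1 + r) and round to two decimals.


Doubling condition: (1 + r)^t = 2
Take ln of both sides: t × ln(1 + r) = ln(2)
t = ln(2) / ln(1 + r)
t = 0.693147 / 0.082501
t = 8.40

t = ln(2) / ln(1 + r) = 8.40 years


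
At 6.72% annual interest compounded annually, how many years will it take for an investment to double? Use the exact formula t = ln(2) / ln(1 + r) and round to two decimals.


Doubling condition: (1 + r)^t = 2
Take ln of both sides: t × ln(1 + r) = ln(2)
t = ln(2) / ln(1 + r)
t = 0.693147 / 0.065038
t = 10.66

t = ln(2) / ln(1 + r) = 10.66 years


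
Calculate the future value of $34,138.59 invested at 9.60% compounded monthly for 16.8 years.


Compound interest formula: A = P(1 + r/n)^(nt)
A = $34,138.59 × (1 + 0.096/12)^(12 × 16.8)
Growth factor: (1 + 0.096/12)^201.6 = 4.98474875
A = $34,138.59 × 4.98474875
A = $170,172.29

A = P(1 + r/n)^(nt) = $170,172.29


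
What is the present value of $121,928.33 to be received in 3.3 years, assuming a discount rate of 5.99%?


Present value formula: PV = FV / (1 + r)^t
PV = $121,928.33 / (1 + 0.0599)^3.3
PV = $121,928.33 / 1.2116415
PV = $100,630.70

PV = FV / (1 + r)^t = $100,630.70


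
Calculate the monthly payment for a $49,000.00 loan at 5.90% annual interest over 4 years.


Loan payment formula: PMT = PV × r / (1 − (1 + r)^(−n))
Monthly rate r = 0.059/12 ≈ 0.00491667, n = 48 months
Denominator: 1 − (1 + 0.059/12)^(−48) = 0.209762
PMT = $49,000.00 × (0.059/12) / 0.209762
PMT = $1,148.52 per month

PMT = PV × r / (1-(1+r)^(-n)) = $1,148.52/month


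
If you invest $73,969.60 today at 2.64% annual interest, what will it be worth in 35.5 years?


Future value formula: FV = PV × (1 + r)^t
FV = $73,969.60 × (1 + 0.0264)^35.5
FV = $73,969.60 × 2.5219754
FV = $186,549.51

FV = PV × (1 + r)^t = $186,549.51


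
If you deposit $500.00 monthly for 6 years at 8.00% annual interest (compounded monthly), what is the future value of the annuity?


Future value of an ordinary annuity: FV = PMT × ((1 + r)^n − 1) / r
Monthly rate r = 0.08/12 ≈ 0.00666667, n = 72
FV = $500.00 × ((1 + 0.08/12)^72 − 1) / (0.08/12)
FV = $500.00 × 92.025325
FV = $46,012.66

FV = PMT × ((1+r)^n - 1)/r = $46,012.66


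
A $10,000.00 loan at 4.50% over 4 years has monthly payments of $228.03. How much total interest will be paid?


Total paid over the life of the loan = PMT × n.
Total paid = $228.03 × 48 = $10,945.44
Total interest = total paid − principal = $10,945.44 − $10,000.00 = $945.44

Total interest = (PMT × n) - PV = $945.44


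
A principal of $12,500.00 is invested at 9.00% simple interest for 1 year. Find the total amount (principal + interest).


Total amount formula: A = P(1 + rt) = P + P·r·t
Interest: I = P × r × t = $12,500.00 × 0.09 × 1 = $1,125.00
A = P + I = $12,500.00 + $1,125.00 = $13,625.00

A = P + I = P(1 + rt) = $13,625.00


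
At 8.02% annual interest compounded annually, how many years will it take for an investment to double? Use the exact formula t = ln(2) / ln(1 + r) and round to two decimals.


Doubling condition: (1 + r)^t = 2
Take ln of both sides: t × ln(1 + r) = ln(2)
t = ln(2) / ln(1 + r)
t = 0.693147 / 0.077146
t = 8.98

t = ln(2) / ln(1 + r) = 8.98 years


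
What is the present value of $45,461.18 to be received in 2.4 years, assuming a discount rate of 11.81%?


Present value formula: PV = FV / (1 + r)^t
PV = $45,461.18 / (1 + 0.1181)^2.4
PV = $45,461.18 / 1.3072347
PV = $34,776.60

PV = FV / (1 + r)^t = $34,776.60


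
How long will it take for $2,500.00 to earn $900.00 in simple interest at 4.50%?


Rearrange the simple interest formula for t:
I = P × r × t  ⇒  t = I / (P × r)
t = $900.00 / ($2,500.00 × 0.045)
t = 8

t = I/(P×r) = 8 years


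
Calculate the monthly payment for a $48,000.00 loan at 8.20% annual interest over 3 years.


Loan payment formula: PMT = PV × r / (1 − (1 + r)^(−n))
Monthly rate r = 0.082/12 ≈ 0.00683333, n = 36 months
Denominator: 1 − (1 + 0.082/12)^(−36) = 0.217423
PMT = $48,000.00 × (0.082/12) / 0.217423
PMT = $1,508.58 per month

PMT = PV × r / (1-(1+r)^(-n)) = $1,508.58/month


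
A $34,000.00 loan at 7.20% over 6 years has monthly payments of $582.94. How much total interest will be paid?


Total paid over the life of the loan = PMT × n.
Total paid = $582.94 × 72 = $41,971.68
Total interest = total paid − principal = $41,971.68 − $34,000.00 = $7,971.68

Total interest = (PMT × n) - PV = $7,971.68


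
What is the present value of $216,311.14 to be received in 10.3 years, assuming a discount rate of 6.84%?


Present value formula: PV = FV / (1 + r)^t
PV = $216,311.14 / (1 + 0.0684)^10.3
PV = $216,311.14 / 1.9767828
PV = $109,425.85

PV = FV / (1 + r)^t = $109,425.85


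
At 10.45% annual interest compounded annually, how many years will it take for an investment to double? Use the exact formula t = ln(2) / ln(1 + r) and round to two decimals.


Doubling condition: (1 + r)^t = 2
Take ln of both sides: t × ln(1 + r) = ln(2)
t = ln(2) / ln(1 + r)
t = 0.693147 / 0.099393
t = 6.97

t = ln(2) / ln(1 + r) = 6.97 years


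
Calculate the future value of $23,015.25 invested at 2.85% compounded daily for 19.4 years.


Compound interest formula: A = P(1 + r/n)^(nt)
A = $23,015.25 × (1 + 0.0285/365)^(365 × 19.4)
Growth factor: (1 + 0.0285/365)^7081 = 1.738249
A = $23,015.25 × 1.738249
A = $40,006.24

A = P(1 + r/n)^(nt) = $40,006.24


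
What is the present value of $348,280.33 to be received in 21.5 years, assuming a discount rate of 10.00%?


Present value formula: PV = FV / (1 + r)^t
PV = $348,280.33 / (1 + 0.1)^21.5
PV = $348,280.33 / 7.761448
PV = $44,873.11

PV = FV / (1 + r)^t = $44,873.11


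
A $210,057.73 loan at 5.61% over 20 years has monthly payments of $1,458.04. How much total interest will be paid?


Total paid over the life of the loan = PMT × n.
Total paid = $1,458.04 × 240 = $349,929.60
Total interest = total paid − principal = $349,929.60 − $210,057.73 = $139,871.87

Total interest = (PMT × n) - PV = $139,871.87


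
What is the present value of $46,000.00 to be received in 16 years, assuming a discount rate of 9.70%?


Present value formula: PV = FV / (1 + r)^t
PV = $46,000.00 / (1 + 0.097)^16
PV = $46,000.00 / 4.398515
PV = $10,458.08

PV = FV / (1 + r)^t = $10,458.08


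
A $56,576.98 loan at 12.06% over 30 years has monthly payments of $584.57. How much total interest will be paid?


Total paid over the life of the loan = PMT × n.
Total paid = $584.57 × 360 = $210,445.20
Total interest = total paid − principal = $210,445.20 − $56,576.98 = $153,868.22

Total interest = (PMT × n) - PV = $153,868.22


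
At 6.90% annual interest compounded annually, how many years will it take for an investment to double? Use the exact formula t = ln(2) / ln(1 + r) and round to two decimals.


Doubling condition: (1 + r)^t = 2
Take ln of both sides: t × ln(1 + r) = ln(2)
t = ln(2) / ln(1 + r)
t = 0.693147 / 0.066724
t = 10.39

t = ln(2) / ln(1 + r) = 10.39 years


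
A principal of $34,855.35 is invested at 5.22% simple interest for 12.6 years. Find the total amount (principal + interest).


Total amount formula: A = P(1 + rt) = P + P·r·t
Interest: I = P × r × t = $34,855.35 × 0.0522 × 12.6 = $22,925.06
A = P + I = $34,855.35 + $22,925.06 = $57,780.41

A = P + I = P(1 + rt) = $57,780.41


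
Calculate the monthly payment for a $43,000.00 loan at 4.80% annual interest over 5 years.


Loan payment formula: PMT = PV × r / (1 − (1 + r)^(−n))
Monthly rate r = 0.048/12 = 0.004, n = 60 months
Denominator: 1 − (1 + 0.048/12)^(−60) = 0.212995
PMT = $43,000.00 × (0.048/12) / 0.212995
PMT = $807.53 per month

PMT = PV × r / (1-(1+r)^(-n)) = $807.53/month


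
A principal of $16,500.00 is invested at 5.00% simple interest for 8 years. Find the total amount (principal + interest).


Total amount formula: A = P(1 + rt) = P + P·r·t
Interest: I = P × r × t = $16,500.00 × 0.05 × 8 = $6,600.00
A = P + I = $16,500.00 + $6,600.00 = $23,100.00

A = P + I = P(1 + rt) = $23,100.00


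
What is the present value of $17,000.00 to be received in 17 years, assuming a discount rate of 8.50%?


Present value formula: PV = FV / (1 + r)^t
PV = $17,000.00 / (1 + 0.085)^17
PV = $17,000.00 / 4.002262
PV = $4,247.60

PV = FV / (1 + r)^t = $4,247.60


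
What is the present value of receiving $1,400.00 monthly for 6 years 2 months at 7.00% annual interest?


Present value of an ordinary annuity: PV = PMT × (1 − (1 + r)^(−n)) / r
Monthly rate r = 0.07/12 ≈ 0.00583333, n = 74
PV = $1,400.00 × (1 − (1 + 0.07/12)^(−74)) / (0.07/12)
PV = $1,400.00 × 59.958719
PV = $83,942.21

PV = PMT × (1-(1+r)^(-n))/r = $83,942.21


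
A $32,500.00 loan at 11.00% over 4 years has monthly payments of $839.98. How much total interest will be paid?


Total paid over the life of the loan = PMT × n.
Total paid = $839.98 × 48 = $40,319.04
Total interest = total paid − principal = $40,319.04 − $32,500.00 = $7,819.04

Total interest = (PMT × n) - PV = $7,819.04


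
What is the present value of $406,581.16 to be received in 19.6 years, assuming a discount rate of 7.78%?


Present value formula: PV = FV / (1 + r)^t
PV = $406,581.16 / (1 + 0.0778)^19.6
PV = $406,581.16 / 4.342585
PV = $93,626.53

PV = FV / (1 + r)^t = $93,626.53


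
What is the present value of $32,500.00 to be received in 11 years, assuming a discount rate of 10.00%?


Present value formula: PV = FV / (1 + r)^t
PV = $32,500.00 / (1 + 0.1)^11
PV = $32,500.00 / 2.853117
PV = $11,391.05

PV = FV / (1 + r)^t = $11,391.05


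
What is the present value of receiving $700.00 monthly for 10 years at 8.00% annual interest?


Present value of an ordinary annuity: PV = PMT × (1 − (1 + r)^(−n)) / r
Monthly rate r = 0.08/12 ≈ 0.00666667, n = 120
PV = $700.00 × (1 − (1 + 0.08/12)^(−120)) / (0.08/12)
PV = $700.00 × 82.421481
PV = $57,695.04

PV = PMT × (1-(1+r)^(-n))/r = $57,695.04


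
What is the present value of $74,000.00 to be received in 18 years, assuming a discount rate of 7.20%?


Present value formula: PV = FV / (1 + r)^t
PV = $74,000.00 / (1 + 0.072)^18
PV = $74,000.00 / 3.495474
PV = $21,170.23

PV = FV / (1 + r)^t = $21,170.23


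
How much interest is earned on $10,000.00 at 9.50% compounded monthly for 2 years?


Compound interest earned = final amount − principal.
A = P(1 + r/n)^(nt) = $10,000.00 × (1 + 0.095/12)^(12 × 2) = $12,083.45
Interest = A − P = $12,083.45 − $10,000.00 = $2,083.45

Interest = A - P = $2,083.45


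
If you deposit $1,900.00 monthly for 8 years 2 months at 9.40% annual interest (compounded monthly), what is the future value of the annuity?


Future value of an ordinary annuity: FV = PMT × ((1 + r)^n − 1) / r
Monthly rate r = 0.094/12 ≈ 0.00783333, n = 98
FV = $1,900.00 × ((1 + 0.094/12)^98 − 1) / (0.094/12)
FV = $1,900.00 × 146.591147
FV = $278,523.18

FV = PMT × ((1+r)^n - 1)/r = $278,523.18


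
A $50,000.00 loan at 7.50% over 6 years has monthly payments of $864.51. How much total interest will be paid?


Total paid over the life of the loan = PMT × n.
Total paid = $864.51 × 72 = $62,244.72
Total interest = total paid − principal = $62,244.72 − $50,000.00 = $12,244.72

Total interest = (PMT × n) - PV = $12,244.72


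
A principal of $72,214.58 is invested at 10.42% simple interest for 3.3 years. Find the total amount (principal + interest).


Total amount formula: A = P(1 + rt) = P + P·r·t
Interest: I = P × r × t = $72,214.58 × 0.1042 × 3.3 = $24,831.71
A = P + I = $72,214.58 + $24,831.71 = $97,046.29

A = P + I = P(1 + rt) = $97,046.29


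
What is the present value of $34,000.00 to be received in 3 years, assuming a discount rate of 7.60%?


Present value formula: PV = FV / (1 + r)^t
PV = $34,000.00 / (1 + 0.076)^3
PV = $34,000.00 / 1.245767
PV = $27,292.42

PV = FV / (1 + r)^t = $27,292.42


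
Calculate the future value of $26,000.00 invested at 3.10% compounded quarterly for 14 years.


Compound interest formula: A = P(1 + r/n)^(nt)
A = $26,000.00 × (1 + 0.031/4)^(4 × 14)
Growth factor: (1 + 0.031/4)^56 = 1.540839
A = $26,000.00 × 1.540839
A = $40,061.81

A = P(1 + r/n)^(nt) = $40,061.81


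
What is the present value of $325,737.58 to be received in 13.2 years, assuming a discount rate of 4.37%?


Present value formula: PV = FV / (1 + r)^t
PV = $325,737.58 / (1 + 0.0437)^13.2
PV = $325,737.58 / 1.7587294
PV = $185,211.88

PV = FV / (1 + r)^t = $185,211.88


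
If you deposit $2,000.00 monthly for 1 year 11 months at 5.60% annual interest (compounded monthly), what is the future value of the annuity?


Future value of an ordinary annuity: FV = PMT × ((1 + r)^n − 1) / r
Monthly rate r = 0.056/12 ≈ 0.00466667, n = 23
FV = $2,000.00 × ((1 + 0.056/12)^23 − 1) / (0.056/12)
FV = $2,000.00 × 24.220151
FV = $48,440.30

FV = PMT × ((1+r)^n - 1)/r = $48,440.30


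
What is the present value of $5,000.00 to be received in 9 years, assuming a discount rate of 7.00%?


Present value formula: PV = FV / (1 + r)^t
PV = $5,000.00 / (1 + 0.07)^9
PV = $5,000.00 / 1.838459
PV = $2,719.67

PV = FV / (1 + r)^t = $2,719.67


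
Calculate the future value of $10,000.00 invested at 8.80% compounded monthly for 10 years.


Compound interest formula: A = P(1 + r/n)^(nt)
A = $10,000.00 × (1 + 0.088/12)^(12 × 10)
Growth factor: (1 + 0.088/12)^120 = 2.403171
A = $10,000.00 × 2.403171
A = $24,031.71

A = P(1 + r/n)^(nt) = $24,031.71


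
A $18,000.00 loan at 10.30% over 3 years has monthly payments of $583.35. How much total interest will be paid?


Total paid over the life of the loan = PMT × n.
Total paid = $583.35 × 36 = $21,000.60
Total interest = total paid − principal = $21,000.60 − $18,000.00 = $3,000.60

Total interest = (PMT × n) - PV = $3,000.60


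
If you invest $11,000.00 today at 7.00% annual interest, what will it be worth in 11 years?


Future value formula: FV = PV × (1 + r)^t
FV = $11,000.00 × (1 + 0.07)^11
FV = $11,000.00 × 2.104852
FV = $23,153.37

FV = PV × (1 + r)^t = $23,153.37


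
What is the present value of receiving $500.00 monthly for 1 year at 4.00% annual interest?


Present value of an ordinary annuity: PV = PMT × (1 − (1 + r)^(−n)) / r
Monthly rate r = 0.04/12 ≈ 0.00333333, n = 12
PV = $500.00 × (1 − (1 + 0.04/12)^(−12)) / (0.04/12)
PV = $500.00 × 11.743994
PV = $5,872.00

PV = PMT × (1-(1+r)^(-n))/r = $5,872.00


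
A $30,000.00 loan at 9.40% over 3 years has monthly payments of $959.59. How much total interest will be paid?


Total paid over the life of the loan = PMT × n.
Total paid = $959.59 × 36 = $34,545.24
Total interest = total paid − principal = $34,545.24 − $30,000.00 = $4,545.24

Total interest = (PMT × n) - PV = $4,545.24


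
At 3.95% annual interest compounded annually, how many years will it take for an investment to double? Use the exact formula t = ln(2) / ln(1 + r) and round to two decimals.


Doubling condition: (1 + r)^t = 2
Take ln of both sides: t × ln(1 + r) = ln(2)
t = ln(2) / ln(1 + r)
t = 0.693147 / 0.038740
t = 17.89

t = ln(2) / ln(1 + r) = 17.89 years


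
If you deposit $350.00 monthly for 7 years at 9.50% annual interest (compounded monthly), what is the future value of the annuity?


Future value of an ordinary annuity: FV = PMT × ((1 + r)^n − 1) / r
Monthly rate r = 0.095/12 ≈ 0.00791667, n = 84
FV = $350.00 × ((1 + 0.095/12)^84 − 1) / (0.095/12)
FV = $350.00 × 118.661756
FV = $41,531.61

FV = PMT × ((1+r)^n - 1)/r = $41,531.61


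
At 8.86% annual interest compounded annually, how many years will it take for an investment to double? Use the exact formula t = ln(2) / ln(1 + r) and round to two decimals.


Doubling condition: (1 + r)^t = 2
Take ln of both sides: t × ln(1 + r) = ln(2)
t = ln(2) / ln(1 + r)
t = 0.693147 / 0.084892
t = 8.17

t = ln(2) / ln(1 + r) = 8.17 years


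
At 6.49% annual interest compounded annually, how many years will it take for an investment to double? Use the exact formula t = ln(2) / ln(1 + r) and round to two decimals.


Doubling condition: (1 + r)^t = 2
Take ln of both sides: t × ln(1 + r) = ln(2)
t = ln(2) / ln(1 + r)
t = 0.693147 / 0.062881
t = 11.02

t = ln(2) / ln(1 + r) = 11.02 years


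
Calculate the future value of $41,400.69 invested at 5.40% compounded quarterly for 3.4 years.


Compound interest formula: A = P(1 + r/n)^(nt)
A = $41,400.69 × (1 + 0.054/4)^(4 × 3.4)
Growth factor: (1 + 0.054/4)^13.6 = 1.2000602
A = $41,400.69 × 1.2000602
A = $49,683.32

A = P(1 + r/n)^(nt) = $49,683.32


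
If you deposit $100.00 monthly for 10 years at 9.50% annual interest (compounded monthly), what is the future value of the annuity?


Future value of an ordinary annuity: FV = PMT × ((1 + r)^n − 1) / r
Monthly rate r = 0.095/12 ≈ 0.00791667, n = 120
FV = $100.00 × ((1 + 0.095/12)^120 − 1) / (0.095/12)
FV = $100.00 × 199.080682
FV = $19,908.07

FV = PMT × ((1+r)^n - 1)/r = $19,908.07


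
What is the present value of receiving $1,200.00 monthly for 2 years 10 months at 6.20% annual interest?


Present value of an ordinary annuity: PV = PMT × (1 − (1 + r)^(−n)) / r
Monthly rate r = 0.062/12 ≈ 0.00516667, n = 34
PV = $1,200.00 × (1 − (1 + 0.062/12)^(−34)) / (0.062/12)
PV = $1,200.00 × 31.107669
PV = $37,329.20

PV = PMT × (1-(1+r)^(-n))/r = $37,329.20


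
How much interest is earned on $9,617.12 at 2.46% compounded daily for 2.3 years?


Compound interest earned = final amount − principal.
A = P(1 + r/n)^(nt) = $9,617.12 × (1 + 0.0246/365)^(365 × 2.3) = $10,176.93
Interest = A − P = $10,176.93 − $9,617.12 = $559.81

Interest = A - P = $559.81


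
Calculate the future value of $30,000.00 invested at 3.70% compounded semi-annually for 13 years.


Compound interest formula: A = P(1 + r/n)^(nt)
A = $30,000.00 × (1 + 0.037/2)^(2 × 13)
Growth factor: (1 + 0.037/2)^26 = 1.610597
A = $30,000.00 × 1.610597
A = $48,317.91

A = P(1 + r/n)^(nt) = $48,317.91


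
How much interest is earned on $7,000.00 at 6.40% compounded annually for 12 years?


Compound interest earned = final amount − principal.
A = P(1 + r/n)^(nt) = $7,000.00 × (1 + 0.064/1)^(1 × 12) = $14,736.61
Interest = A − P = $14,736.61 − $7,000.00 = $7,736.61

Interest = A - P = $7,736.61


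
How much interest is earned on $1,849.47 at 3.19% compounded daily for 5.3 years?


Compound interest earned = final amount − principal.
A = P(1 + r/n)^(nt) = $1,849.47 × (1 + 0.0319/365)^(365 × 5.3) = $2,190.13
Interest = A − P = $2,190.13 − $1,849.47 = $340.66

Interest = A - P = $340.66


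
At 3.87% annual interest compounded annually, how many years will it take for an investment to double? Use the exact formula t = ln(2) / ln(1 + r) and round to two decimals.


Doubling condition: (1 + r)^t = 2
Take ln of both sides: t × ln(1 + r) = ln(2)
t = ln(2) / ln(1 + r)
t = 0.693147 / 0.037970
t = 18.26

t = ln(2) / ln(1 + r) = 18.26 years


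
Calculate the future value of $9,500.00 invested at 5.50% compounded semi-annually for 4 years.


Compound interest formula: A = P(1 + r/n)^(nt)
A = $9,500.00 × (1 + 0.055/2)^(2 × 4)
Growth factor: (1 + 0.055/2)^8 = 1.242381
A = $9,500.00 × 1.242381
A = $11,802.62

A = P(1 + r/n)^(nt) = $11,802.62


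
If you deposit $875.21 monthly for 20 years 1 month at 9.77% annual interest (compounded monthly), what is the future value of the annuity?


Future value of an ordinary annuity: FV = PMT × ((1 + r)^n − 1) / r
Monthly rate r = 0.0977/12 ≈ 0.00814167, n = 241
FV = $875.21 × ((1 + 0.0977/12)^241 − 1) / (0.0977/12)
FV = $875.21 × 744.104454
FV = $651,247.66

FV = PMT × ((1+r)^n - 1)/r = $651,247.66


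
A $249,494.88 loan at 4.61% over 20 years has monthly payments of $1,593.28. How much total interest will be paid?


Total paid over the life of the loan = PMT × n.
Total paid = $1,593.28 × 240 = $382,387.20
Total interest = total paid − principal = $382,387.20 − $249,494.88 = $132,892.32

Total interest = (PMT × n) - PV = $132,892.32


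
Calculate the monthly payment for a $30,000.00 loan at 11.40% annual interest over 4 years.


Loan payment formula: PMT = PV × r / (1 − (1 + r)^(−n))
Monthly rate r = 0.114/12 = 0.0095, n = 48 months
Denominator: 1 − (1 + 0.114/12)^(−48) = 0.364820
PMT = $30,000.00 × (0.114/12) / 0.364820
PMT = $781.21 per month

PMT = PV × r / (1-(1+r)^(-n)) = $781.21/month


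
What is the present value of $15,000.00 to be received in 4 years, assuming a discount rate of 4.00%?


Present value formula: PV = FV / (1 + r)^t
PV = $15,000.00 / (1 + 0.04)^4
PV = $15,000.00 / 1.169859
PV = $12,822.06

PV = FV / (1 + r)^t = $12,822.06


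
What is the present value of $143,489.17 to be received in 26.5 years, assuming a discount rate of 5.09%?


Present value formula: PV = FV / (1 + r)^t
PV = $143,489.17 / (1 + 0.0509)^26.5
PV = $143,489.17 / 3.727150
PV = $38,498.36

PV = FV / (1 + r)^t = $38,498.36


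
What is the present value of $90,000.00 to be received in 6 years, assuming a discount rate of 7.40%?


Present value formula: PV = FV / (1 + r)^t
PV = $90,000.00 / (1 + 0.074)^6
PV = $90,000.00 / 1.5347078
PV = $58,643.09

PV = FV / (1 + r)^t = $58,643.09


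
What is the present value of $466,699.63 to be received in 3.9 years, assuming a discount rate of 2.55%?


Present value formula: PV = FV / (1 + r)^t
PV = $466,699.63 / (1 + 0.0255)^3.9
PV = $466,699.63 / 1.1031869
PV = $423,046.75

PV = FV / (1 + r)^t = $423,046.75


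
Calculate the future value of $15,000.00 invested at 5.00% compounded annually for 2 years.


Compound interest formula: A = P(1 + r/n)^(nt)
A = $15,000.00 × (1 + 0.05/1)^(1 × 2)
Growth factor: (1 + 0.05/1)^2 = 1.102500
A = $15,000.00 × 1.102500
A = $16,537.50

A = P(1 + r/n)^(nt) = $16,537.50


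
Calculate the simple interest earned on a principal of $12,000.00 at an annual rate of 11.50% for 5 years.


Simple interest formula: I = P × r × t
I = $12,000.00 × 0.115 × 5
I = $6,900.00

I = P × r × t = $6,900.00


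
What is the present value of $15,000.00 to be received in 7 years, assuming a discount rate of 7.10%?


Present value formula: PV = FV / (1 + r)^t
PV = $15,000.00 / (1 + 0.071)^7
PV = $15,000.00 / 1.616316
PV = $9,280.36

PV = FV / (1 + r)^t = $9,280.36


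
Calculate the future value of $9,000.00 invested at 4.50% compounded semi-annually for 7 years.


Compound interest formula: A = P(1 + r/n)^(nt)
A = $9,000.00 × (1 + 0.045/2)^(2 × 7)
Growth factor: (1 + 0.045/2)^14 = 1.365483
A = $9,000.00 × 1.365483
A = $12,289.35

A = P(1 + r/n)^(nt) = $12,289.35


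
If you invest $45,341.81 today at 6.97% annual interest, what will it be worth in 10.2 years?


Future value formula: FV = PV × (1 + r)^t
FV = $45,341.81 × (1 + 0.0697)^10.2
FV = $45,341.81 × 1.9882563
FV = $90,151.14

FV = PV × (1 + r)^t = $90,151.14


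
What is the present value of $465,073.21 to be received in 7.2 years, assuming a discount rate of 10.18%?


Present value formula: PV = FV / (1 + r)^t
PV = $465,073.21 / (1 + 0.1018)^7.2
PV = $465,073.21 / 2.00974025
PV = $231,409.61

PV = FV / (1 + r)^t = $231,409.61


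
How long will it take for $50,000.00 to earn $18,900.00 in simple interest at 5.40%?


Rearrange the simple interest formula for t:
I = P × r × t  ⇒  t = I / (P × r)
t = $18,900.00 / ($50,000.00 × 0.054)
t = 7

t = I/(P×r) = 7 years


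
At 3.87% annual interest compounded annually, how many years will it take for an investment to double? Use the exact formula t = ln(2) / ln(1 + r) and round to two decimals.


Doubling condition: (1 + r)^t = 2
Take ln of both sides: t × ln(1 + r) = ln(2)
t = ln(2) / ln(1 + r)
t = 0.693147 / 0.037970
t = 18.26

t = ln(2) / ln(1 + r) = 18.26 years


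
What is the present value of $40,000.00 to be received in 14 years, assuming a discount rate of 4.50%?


Present value formula: PV = FV / (1 + r)^t
PV = $40,000.00 / (1 + 0.045)^14
PV = $40,000.00 / 1.851945
PV = $21,598.91

PV = FV / (1 + r)^t = $21,598.91


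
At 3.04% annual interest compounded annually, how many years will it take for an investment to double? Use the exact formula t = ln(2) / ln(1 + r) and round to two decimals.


Doubling condition: (1 + r)^t = 2
Take ln of both sides: t × ln(1 + r) = ln(2)
t = ln(2) / ln(1 + r)
t = 0.693147 / 0.029947
t = 23.15

t = ln(2) / ln(1 + r) = 23.15 years


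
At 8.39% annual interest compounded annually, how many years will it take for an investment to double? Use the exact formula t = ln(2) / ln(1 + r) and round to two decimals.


Doubling condition: (1 + r)^t = 2
Take ln of both sides: t × ln(1 + r) = ln(2)
t = ln(2) / ln(1 + r)
t = 0.693147 / 0.080566
t = 8.60

t = ln(2) / ln(1 + r) = 8.60 years


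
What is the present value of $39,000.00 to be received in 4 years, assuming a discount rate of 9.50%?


Present value formula: PV = FV / (1 + r)^t
PV = $39,000.00 / (1 + 0.095)^4
PV = $39,000.00 / 1.437661
PV = $27,127.40

PV = FV / (1 + r)^t = $27,127.40


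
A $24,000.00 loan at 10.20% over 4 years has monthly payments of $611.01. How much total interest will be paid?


Total paid over the life of the loan = PMT × n.
Total paid = $611.01 × 48 = $29,328.48
Total interest = total paid − principal = $29,328.48 − $24,000.00 = $5,328.48

Total interest = (PMT × n) - PV = $5,328.48


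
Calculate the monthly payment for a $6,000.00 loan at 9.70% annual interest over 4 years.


Loan payment formula: PMT = PV × r / (1 − (1 + r)^(−n))
Monthly rate r = 0.097/12 ≈ 0.00808333, n = 48 months
Denominator: 1 − (1 + 0.097/12)^(−48) = 0.320529
PMT = $6,000.00 × (0.097/12) / 0.320529
PMT = $151.31 per month

PMT = PV × r / (1-(1+r)^(-n)) = $151.31/month


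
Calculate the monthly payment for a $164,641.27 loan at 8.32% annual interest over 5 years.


Loan payment formula: PMT = PV × r / (1 − (1 + r)^(−n))
Monthly rate r = 0.0832/12 ≈ 0.00693333, n = 60 months
Denominator: 1 − (1 + 0.0832/12)^(−60) = 0.339372
PMT = $164,641.27 × (0.0832/12) / 0.339372
PMT = $3,363.60 per month

PMT = PV × r / (1-(1+r)^(-n)) = $3,363.60/month


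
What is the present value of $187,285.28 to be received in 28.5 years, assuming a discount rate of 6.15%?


Present value formula: PV = FV / (1 + r)^t
PV = $187,285.28 / (1 + 0.0615)^28.5
PV = $187,285.28 / 5.479235
PV = $34,180.92

PV = FV / (1 + r)^t = $34,180.92


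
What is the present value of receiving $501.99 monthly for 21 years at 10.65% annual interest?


Present value of an ordinary annuity: PV = PMT × (1 − (1 + r)^(−n)) / r
Monthly rate r = 0.1065/12 = 0.008875, n = 252
PV = $501.99 × (1 − (1 + 0.1065/12)^(−252)) / (0.1065/12)
PV = $501.99 × 100.519324
PV = $50,459.70

PV = PMT × (1-(1+r)^(-n))/r = $50,459.70


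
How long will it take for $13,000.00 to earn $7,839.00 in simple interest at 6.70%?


Rearrange the simple interest formula for t:
I = P × r × t  ⇒  t = I / (P × r)
t = $7,839.00 / ($13,000.00 × 0.067)
t = 9

t = I/(P×r) = 9 years


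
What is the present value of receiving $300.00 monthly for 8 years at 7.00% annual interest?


Present value of an ordinary annuity: PV = PMT × (1 − (1 + r)^(−n)) / r
Monthly rate r = 0.07/12 ≈ 0.00583333, n = 96
PV = $300.00 × (1 − (1 + 0.07/12)^(−96)) / (0.07/12)
PV = $300.00 × 73.347569
PV = $22,004.27

PV = PMT × (1-(1+r)^(-n))/r = $22,004.27


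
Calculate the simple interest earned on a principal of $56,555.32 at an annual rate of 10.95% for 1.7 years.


Simple interest formula: I = P × r × t
I = $56,555.32 × 0.1095 × 1.7
I = $10,527.77

I = P × r × t = $10,527.77


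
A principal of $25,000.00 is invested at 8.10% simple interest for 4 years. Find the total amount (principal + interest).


Total amount formula: A = P(1 + rt) = P + P·r·t
Interest: I = P × r × t = $25,000.00 × 0.081 × 4 = $8,100.00
A = P + I = $25,000.00 + $8,100.00 = $33,100.00

A = P + I = P(1 + rt) = $33,100.00


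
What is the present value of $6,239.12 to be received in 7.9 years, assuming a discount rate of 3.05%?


Present value formula: PV = FV / (1 + r)^t
PV = $6,239.12 / (1 + 0.0305)^7.9
PV = $6,239.12 / 1.267883
PV = $4,920.90

PV = FV / (1 + r)^t = $4,920.90


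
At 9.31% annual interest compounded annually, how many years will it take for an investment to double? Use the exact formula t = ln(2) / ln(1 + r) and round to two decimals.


Doubling condition: (1 + r)^t = 2
Take ln of both sides: t × ln(1 + r) = ln(2)
t = ln(2) / ln(1 + r)
t = 0.693147 / 0.089018
t = 7.79

t = ln(2) / ln(1 + r) = 7.79 years


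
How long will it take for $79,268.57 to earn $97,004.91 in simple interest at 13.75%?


Rearrange the simple interest formula for t:
I = P × r × t  ⇒  t = I / (P × r)
t = $97,004.91 / ($79,268.57 × 0.1375)
t = 8.9

t = I/(P×r) = 8.9 years


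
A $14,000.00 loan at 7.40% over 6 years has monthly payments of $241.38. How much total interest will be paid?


Total paid over the life of the loan = PMT × n.
Total paid = $241.38 × 72 = $17,379.36
Total interest = total paid − principal = $17,379.36 − $14,000.00 = $3,379.36

Total interest = (PMT × n) - PV = $3,379.36


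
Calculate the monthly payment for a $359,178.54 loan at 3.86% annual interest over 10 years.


Loan payment formula: PMT = PV × r / (1 − (1 + r)^(−n))
Monthly rate r = 0.0386/12 ≈ 0.00321667, n = 120 months
Denominator: 1 − (1 + 0.0386/12)^(−120) = 0.319808
PMT = $359,178.54 × (0.0386/12) / 0.319808
PMT = $3,612.66 per month

PMT = PV × r / (1-(1+r)^(-n)) = $3,612.66/month


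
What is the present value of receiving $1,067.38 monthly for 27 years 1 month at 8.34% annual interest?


Present value of an ordinary annuity: PV = PMT × (1 − (1 + r)^(−n)) / r
Monthly rate r = 0.0834/12 = 0.00695, n = 325
PV = $1,067.38 × (1 − (1 + 0.0834/12)^(−325)) / (0.0834/12)
PV = $1,067.38 × 128.733740
PV = $137,407.82

PV = PMT × (1-(1+r)^(-n))/r = $137,407.82


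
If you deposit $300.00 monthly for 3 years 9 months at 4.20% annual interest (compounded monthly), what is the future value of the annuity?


Future value of an ordinary annuity: FV = PMT × ((1 + r)^n − 1) / r
Monthly rate r = 0.042/12 = 0.0035, n = 45
FV = $300.00 × ((1 + 0.042/12)^45 − 1) / (0.042/12)
FV = $300.00 × 48.645403
FV = $14,593.62

FV = PMT × ((1+r)^n - 1)/r = $14,593.62


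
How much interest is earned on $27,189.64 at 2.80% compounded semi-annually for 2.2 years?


Compound interest earned = final amount − principal.
A = P(1 + r/n)^(nt) = $27,189.64 × (1 + 0.028/2)^(2 × 2.2) = $28,904.83
Interest = A − P = $28,904.83 − $27,189.64 = $1,715.19

Interest = A - P = $1,715.19
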